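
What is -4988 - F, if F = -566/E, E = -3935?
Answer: -19628346/3935 ≈ -4988.1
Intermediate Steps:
F = 566/3935 (F = -566/(-3935) = -566*(-1/3935) = 566/3935 ≈ 0.14384)
-4988 - F = -4988 - 1*566/3935 = -4988 - 566/3935 = -19628346/3935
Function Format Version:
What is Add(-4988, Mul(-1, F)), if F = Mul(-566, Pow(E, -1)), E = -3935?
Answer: Rational(-19628346, 3935) ≈ -4988.1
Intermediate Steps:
F = Rational(566, 3935) (F = Mul(-566, Pow(-3935, -1)) = Mul(-566, Rational(-1, 3935)) = Rational(566, 3935) ≈ 0.14384)
Add(-4988, Mul(-1, F)) = Add(-4988, Mul(-1, Rational(566, 3935))) = Add(-4988, Rational(-566, 3935)) = Rational(-19628346, 3935)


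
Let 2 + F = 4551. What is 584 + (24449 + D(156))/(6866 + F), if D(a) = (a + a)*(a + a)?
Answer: 6788153/11415 ≈ 594.67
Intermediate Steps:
D(a) = 4*a² (D(a) = (2*a)*(2*a) = 4*a²)
F = 4549 (F = -2 + 4551 = 4549)
584 + (24449 + D(156))/(6866 + F) = 584 + (24449 + 4*156²)/(6866 + 4549) = 584 + (24449 + 4*24336)/11415 = 584 + (24449 + 97344)*(1/11415) = 584 + 121793*(1/11415) = 584 + 121793/11415 = 6788153/11415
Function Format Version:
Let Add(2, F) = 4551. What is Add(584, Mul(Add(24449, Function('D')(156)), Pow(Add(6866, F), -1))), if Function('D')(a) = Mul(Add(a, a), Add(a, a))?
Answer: Rational(6788153, 11415) ≈ 594.67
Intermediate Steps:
Function('D')(a) = Mul(4, Pow(a, 2)) (Function('D')(a) = Mul(Mul(2, a), Mul(2, a)) = Mul(4, Pow(a, 2)))
F = 4549 (F = Add(-2, 4551) = 4549)
Add(584, Mul(Add(24449, Function('D')(156)), Pow(Add(6866, F), -1))) = Add(584, Mul(Add(24449, Mul(4, Pow(156, 2))), Pow(Add(6866, 4549), -1))) = Add(584, Mul(Add(24449, Mul(4, 24336)), Pow(11415, -1))) = Add(584, Mul(Add(24449, 97344), Rational(1, 11415))) = Add(584, Mul(121793, Rational(1, 11415))) = Add(584, Rational(121793, 11415)) = Rational(6788153, 11415)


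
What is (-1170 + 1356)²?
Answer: 34596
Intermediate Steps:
(-1170 + 1356)² = 186² = 34596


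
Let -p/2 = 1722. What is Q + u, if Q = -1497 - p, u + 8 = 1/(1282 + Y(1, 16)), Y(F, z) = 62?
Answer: 2606017/1344 ≈ 1939.0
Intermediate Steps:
p = -3444 (p = -2*1722 = -3444)
u = -10751/1344 (u = -8 + 1/(1282 + 62) = -8 + 1/1344 = -10751/1344 ≈ -7.9993)
Q = 1947 (Q = -1497 - 1*(-3444) = -1497 + 3444 = 1947)
Q + u = 1947 - 10751/1344 = 2606017/1344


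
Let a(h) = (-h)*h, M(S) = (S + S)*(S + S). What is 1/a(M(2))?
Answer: -1/256 ≈ -0.0039063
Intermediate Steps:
M(S) = 4*S² (M(S) = (2*S)*(2*S) = 4*S²)
a(h) = -h²
1/a(M(2)) = 1/(-(4*2²)²) = 1/(-(4*4)²) = 1/(-1*16²) = 1/(-1*256) = 1/(-256) = -1/256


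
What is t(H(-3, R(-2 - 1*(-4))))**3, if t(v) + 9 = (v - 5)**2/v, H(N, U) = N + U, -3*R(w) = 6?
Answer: -24389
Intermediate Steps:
R(w) = -2 (R(w) = -1/3*6 = -2)
t(v) = -9 + (-5 + v)**2/v (t(v) = -9 + (v - 5)**2/v = -9 + (-5 + v)**2/v)
t(H(-3, R(-2 - 1*(-4))))**3 = (-9 + (-5 + (-3 - 2))**2/(-3 - 2))**3 = (-9 + (-5 - 5)**2/(-5))**3 = (-9 - 1/5*(-10)**2)**3 = (-9 - 1/5*100)**3 = (-9 - 20)**3 = (-29)**3 = -24389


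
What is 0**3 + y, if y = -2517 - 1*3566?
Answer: -6083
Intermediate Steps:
y = -6083 (y = -2517 - 3566 = -6083)
0**3 + y = 0**3 - 6083 = 0 - 6083 = -6083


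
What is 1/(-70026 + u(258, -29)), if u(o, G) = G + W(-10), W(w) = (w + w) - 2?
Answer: -1/70077 ≈ -1.4270e-5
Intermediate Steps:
W(w) = -2 + 2*w (W(w) = 2*w - 2 = -2 + 2*w)
u(o, G) = -22 + G (u(o, G) = G + (-2 + 2*(-10)) = G + (-2 - 20) = G - 22 = -22 + G)
1/(-70026 + u(258, -29)) = 1/(-70026 + (-22 - 29)) = 1/(-70026 - 51) = 1/(-70077) = -1/70077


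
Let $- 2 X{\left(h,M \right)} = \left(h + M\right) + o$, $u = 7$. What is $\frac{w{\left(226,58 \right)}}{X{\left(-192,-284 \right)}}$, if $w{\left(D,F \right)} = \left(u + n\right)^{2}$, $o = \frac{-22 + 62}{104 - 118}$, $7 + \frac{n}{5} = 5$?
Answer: $\frac{63}{1676} \approx 0.037589$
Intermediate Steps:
$n = -10$ ($n = -35 + 5 \cdot 5 = -35 + 25 = -10$)
$o = - \frac{20}{7}$ ($o = \frac{40}{-14} = 40 \left(- \frac{1}{14}\right) = - \frac{20}{7} \approx -2.8571$)
$X{\left(h,M \right)} = \frac{10}{7} - \frac{M}{2} - \frac{h}{2}$ ($X{\left(h,M \right)} = - \frac{\left(h + M\right) - \frac{20}{7}}{2} = - \frac{\left(M + h\right) - \frac{20}{7}}{2} = - \frac{- \frac{20}{7} + M + h}{2} = \frac{10}{7} - \frac{M}{2} - \frac{h}{2}$)
$w{\left(D,F \right)} = 9$ ($w{\left(D,F \right)} = \left(7 - 10\right)^{2} = \left(-3\right)^{2} = 9$)
$\frac{w{\left(226,58 \right)}}{X{\left(-192,-284 \right)}} = \frac{9}{\frac{10}{7} - -142 - -96} = \frac{9}{\frac{10}{7} + 142 + 96} = \frac{9}{\frac{1676}{7}} = 9 \cdot \frac{7}{1676} = \frac{63}{1676}$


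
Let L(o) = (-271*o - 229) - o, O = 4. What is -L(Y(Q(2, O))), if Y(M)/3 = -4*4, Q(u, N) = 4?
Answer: -12827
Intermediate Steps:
Y(M) = -48 (Y(M) = 3*(-4*4) = 3*(-16) = -48)
L(o) = -229 - 272*o (L(o) = (-229 - 271*o) - o = -229 - 272*o)
-L(Y(Q(2, O))) = -(-229 - 272*(-48)) = -(-229 + 13056) = -1*12827 = -12827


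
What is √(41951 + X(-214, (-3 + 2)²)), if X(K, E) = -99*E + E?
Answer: √41853 ≈ 204.58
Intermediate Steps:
X(K, E) = -98*E
√(41951 + X(-214, (-3 + 2)²)) = √(41951 - 98*(-3 + 2)²) = √(41951 - 98*(-1)²) = √(41951 - 98*1) = √(41951 - 98) = √41853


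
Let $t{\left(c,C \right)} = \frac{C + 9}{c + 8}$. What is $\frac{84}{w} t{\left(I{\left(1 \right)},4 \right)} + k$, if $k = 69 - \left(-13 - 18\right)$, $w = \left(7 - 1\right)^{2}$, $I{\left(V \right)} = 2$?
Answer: $\frac{3091}{30} \approx 103.03$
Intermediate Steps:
$w = 36$ ($w = 6^{2} = 36$)
$t{\left(c,C \right)} = \frac{9 + C}{8 + c}$
$k = 100$ ($k = 69 - \left(-13 - 18\right) = 69 - -31 = 69 + 31 = 100$)
$\frac{84}{w} t{\left(I{\left(1 \right)},4 \right)} + k = \frac{84}{36} \frac{9 + 4}{8 + 2} + 100 = 84 \cdot \frac{1}{36} \cdot \frac{1}{10} \cdot 13 + 100 = \frac{7 \cdot \frac{1}{10} \cdot 13}{3} + 100 = \frac{7}{3} \cdot \frac{13}{10} + 100 = \frac{91}{30} + 100 = \frac{3091}{30}$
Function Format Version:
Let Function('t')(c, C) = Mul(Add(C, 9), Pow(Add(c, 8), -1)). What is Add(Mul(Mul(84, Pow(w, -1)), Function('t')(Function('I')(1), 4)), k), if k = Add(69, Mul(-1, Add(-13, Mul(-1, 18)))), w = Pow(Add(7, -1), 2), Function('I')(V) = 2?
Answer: Rational(3091, 30) ≈ 103.03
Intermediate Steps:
w = 36 (w = Pow(6, 2) = 36)
Function('t')(c, C) = Mul(Pow(Add(8, c), -1), Add(9, C)) (Function('t')(c, C) = Mul(Add(9, C), Pow(Add(8, c), -1)) = Mul(Pow(Add(8, c), -1), Add(9, C)))
k = 100 (k = Add(69, Mul(-1, Add(-13, -18))) = Add(69, Mul(-1, -31)) = Add(69, 31) = 100)
Add(Mul(Mul(84, Pow(w, -1)), Function('t')(Function('I')(1), 4)), k) = Add(Mul(Mul(84, Pow(36, -1)), Mul(Pow(Add(8, 2), -1), Add(9, 4))), 100) = Add(Mul(Mul(84, Rational(1, 36)), Mul(Pow(10, -1), 13)), 100) = Add(Mul(Rational(7, 3), Mul(Rational(1, 10), 13)), 100) = Add(Mul(Rational(7, 3), Rational(13, 10)), 100) = Add(Rational(91, 30), 100) = Rational(3091, 30)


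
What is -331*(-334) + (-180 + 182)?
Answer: 110556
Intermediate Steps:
-331*(-334) + (-180 + 182) = 110554 + 2 = 110556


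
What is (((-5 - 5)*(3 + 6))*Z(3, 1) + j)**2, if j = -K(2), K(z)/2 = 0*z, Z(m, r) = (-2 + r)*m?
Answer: 72900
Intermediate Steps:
Z(m, r) = m*(-2 + r)
K(z) = 0 (K(z) = 2*(0*z) = 2*0 = 0)
j = 0 (j = -1*0 = 0)
(((-5 - 5)*(3 + 6))*Z(3, 1) + j)**2 = (((-5 - 5)*(3 + 6))*(3*(-2 + 1)) + 0)**2 = ((-10*9)*(3*(-1)) + 0)**2 = (-90*(-3) + 0)**2 = (270 + 0)**2 = 270**2 = 72900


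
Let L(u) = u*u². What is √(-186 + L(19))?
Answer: √6673 ≈ 81.688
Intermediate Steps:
L(u) = u³
√(-186 + L(19)) = √(-186 + 19³) = √(-186 + 6859) = √6673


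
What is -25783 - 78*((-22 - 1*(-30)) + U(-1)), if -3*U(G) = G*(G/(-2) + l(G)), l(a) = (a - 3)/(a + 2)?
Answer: -26316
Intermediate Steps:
l(a) = (-3 + a)/(2 + a)
U(G) = -G*(-G/2 + (-3 + G)/(2 + G))/3 (U(G) = -G*(G/(-2) + (-3 + G)/(2 + G))/3 = -G*(G*(-½) + (-3 + G)/(2 + G))/3 = -G*(-G/2 + (-3 + G)/(2 + G))/3)
-25783 - 78*((-22 - 1*(-30)) + U(-1)) = -25783 - 78*((-22 - 1*(-30)) + (⅙)*(-1)*(6 + (-1)²)/(2 - 1)) = -25783 - 78*((-22 + 30) + (⅙)*(-1)*(6 + 1)/1) = -25783 - 78*(8 + (⅙)*(-1)*1*7) = -25783 - 78*(8 - 7/6) = -25783 - 78*41/6 = -25783 - 533 = -26316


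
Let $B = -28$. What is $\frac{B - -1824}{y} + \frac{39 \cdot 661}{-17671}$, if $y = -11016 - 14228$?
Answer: $- \frac{170625548}{111521681} \approx -1.53$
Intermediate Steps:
$y = -25244$ ($y = -11016 - 14228 = -25244$)
$\frac{B - -1824}{y} + \frac{39 \cdot 661}{-17671} = \frac{-28 - -1824}{-25244} + \frac{39 \cdot 661}{-17671} = \left(-28 + 1824\right) \left(- \frac{1}{25244}\right) + 25779 \left(- \frac{1}{17671}\right) = 1796 \left(- \frac{1}{25244}\right) - \frac{25779}{17671} = - \frac{449}{6311} - \frac{25779}{17671} = - \frac{170625548}{111521681}$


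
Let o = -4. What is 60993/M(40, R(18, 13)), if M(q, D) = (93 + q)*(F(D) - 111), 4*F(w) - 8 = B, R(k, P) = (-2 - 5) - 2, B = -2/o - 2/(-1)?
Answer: -162648/38437 ≈ -4.2315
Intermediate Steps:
B = 5/2 (B = -2/(-4) - 2/(-1) = -2*(-¼) - 2*(-1) = ½ + 2 = 5/2 ≈ 2.5000)
R(k, P) = -9 (R(k, P) = -7 - 2 = -9)
F(w) = 21/8 (F(w) = 2 + (¼)*(5/2) = 2 + 5/8 = 21/8)
M(q, D) = -80631/8 - 867*q/8 (M(q, D) = (93 + q)*(21/8 - 111) = (93 + q)*(-867/8) = -80631/8 - 867*q/8)
60993/M(40, R(18, 13)) = 60993/(-80631/8 - 867/8*40) = 60993/(-80631/8 - 4335) = 60993/(-115311/8) = 60993*(-8/115311) = -162648/38437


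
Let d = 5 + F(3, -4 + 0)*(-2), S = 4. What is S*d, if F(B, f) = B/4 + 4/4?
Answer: 6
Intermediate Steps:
F(B, f) = 1 + B/4 (F(B, f) = B*(¼) + 4*(¼) = B/4 + 1 = 1 + B/4)
d = 3/2 (d = 5 + (1 + (¼)*3)*(-2) = 5 + (1 + ¾)*(-2) = 5 + (7/4)*(-2) = 5 - 7/2 = 3/2 ≈ 1.5000)
S*d = 4*(3/2) = 6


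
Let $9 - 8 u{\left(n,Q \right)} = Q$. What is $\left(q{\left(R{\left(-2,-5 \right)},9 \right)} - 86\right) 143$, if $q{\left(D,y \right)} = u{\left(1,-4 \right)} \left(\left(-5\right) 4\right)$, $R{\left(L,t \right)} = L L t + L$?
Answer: $- \frac{33891}{2} \approx -16946.0$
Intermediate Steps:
$R{\left(L,t \right)} = L + t L^{2}$ ($R{\left(L,t \right)} = L^{2} t + L = t L^{2} + L = L + t L^{2}$)
$u{\left(n,Q \right)} = \frac{9}{8} - \frac{Q}{8}$
$q{\left(D,y \right)} = - \frac{65}{2}$ ($q{\left(D,y \right)} = \left(\frac{9}{8} - - \frac{1}{2}\right) \left(\left(-5\right) 4\right) = \left(\frac{9}{8} + \frac{1}{2}\right) \left(-20\right) = \frac{13}{8} \left(-20\right) = - \frac{65}{2}$)
$\left(q{\left(R{\left(-2,-5 \right)},9 \right)} - 86\right) 143 = \left(- \frac{65}{2} - 86\right) 143 = \left(- \frac{237}{2}\right) 143 = - \frac{33891}{2}$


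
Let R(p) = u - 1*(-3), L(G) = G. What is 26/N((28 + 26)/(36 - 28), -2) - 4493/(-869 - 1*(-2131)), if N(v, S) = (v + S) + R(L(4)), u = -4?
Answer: 63853/18930 ≈ 3.3731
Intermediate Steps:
R(p) = -1 (R(p) = -4 - 1*(-3) = -4 + 3 = -1)
N(v, S) = -1 + S + v (N(v, S) = (v + S) - 1 = (S + v) - 1 = -1 + S + v)
26/N((28 + 26)/(36 - 28), -2) - 4493/(-869 - 1*(-2131)) = 26/(-1 - 2 + (28 + 26)/(36 - 28)) - 4493/(-869 - 1*(-2131)) = 26/(-1 - 2 + 54/8) - 4493/(-869 + 2131) = 26/(-1 - 2 + 54*(1/8)) - 4493/1262 = 26/(-1 - 2 + 27/4) - 4493*1/1262 = 26/(15/4) - 4493/1262 = 26*(4/15) - 4493/1262 = 104/15 - 4493/1262 = 63853/18930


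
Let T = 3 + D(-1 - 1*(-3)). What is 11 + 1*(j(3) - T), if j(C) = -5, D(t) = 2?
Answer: 1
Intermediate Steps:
T = 5 (T = 3 + 2 = 5)
11 + 1*(j(3) - T) = 11 + 1*(-5 - 1*5) = 11 + 1*(-5 - 5) = 11 + 1*(-10) = 11 - 10 = 1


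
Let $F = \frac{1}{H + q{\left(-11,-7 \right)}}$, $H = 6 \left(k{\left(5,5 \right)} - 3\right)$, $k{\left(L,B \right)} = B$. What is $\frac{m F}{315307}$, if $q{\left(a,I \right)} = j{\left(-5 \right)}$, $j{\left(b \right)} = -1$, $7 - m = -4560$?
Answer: $\frac{4567}{3468377} \approx 0.0013168$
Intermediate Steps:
$m = 4567$ ($m = 7 - -4560 = 7 + 4560 = 4567$)
$q{\left(a,I \right)} = -1$
$H = 12$ ($H = 6 \left(5 - 3\right) = 6 \cdot 2 = 12$)
$F = \frac{1}{11}$ ($F = \frac{1}{12 - 1} = \frac{1}{11} \approx 0.090909$)
$\frac{m F}{315307} = \frac{4567 \cdot \frac{1}{11}}{315307} = \frac{4567}{11} \cdot \frac{1}{315307} = \frac{4567}{3468377}$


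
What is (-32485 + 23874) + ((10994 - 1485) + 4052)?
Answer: 4950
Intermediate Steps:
(-32485 + 23874) + ((10994 - 1485) + 4052) = -8611 + (9509 + 4052) = -8611 + 13561 = 4950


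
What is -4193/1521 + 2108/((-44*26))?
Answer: -153905/33462 ≈ -4.5994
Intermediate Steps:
-4193/1521 + 2108/((-44*26)) = -4193*1/1521 + 2108/(-1144) = -4193/1521 + 2108*(-1/1144) = -4193/1521 - 527/286 = -153905/33462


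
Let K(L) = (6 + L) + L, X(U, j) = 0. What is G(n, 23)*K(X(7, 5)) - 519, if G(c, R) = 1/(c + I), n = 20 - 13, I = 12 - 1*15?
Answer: -1035/2 ≈ -517.50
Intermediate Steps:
K(L) = 6 + 2*L
I = -3 (I = 12 - 15 = -3)
n = 7
G(c, R) = 1/(-3 + c) (G(c, R) = 1/(c - 3) = 1/(-3 + c))
G(n, 23)*K(X(7, 5)) - 519 = (6 + 2*0)/(-3 + 7) - 519 = (6 + 0)/4 - 519 = (¼)*6 - 519 = 3/2 - 519 = -1035/2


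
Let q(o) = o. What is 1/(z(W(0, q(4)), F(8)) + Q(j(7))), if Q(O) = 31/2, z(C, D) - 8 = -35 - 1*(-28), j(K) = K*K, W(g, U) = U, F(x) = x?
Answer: 2/33 ≈ 0.060606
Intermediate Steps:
j(K) = K²
z(C, D) = 1 (z(C, D) = 8 + (-35 - 1*(-28)) = 8 + (-35 + 28) = 8 - 7 = 1)
Q(O) = 31/2 (Q(O) = 31*(½) = 31/2)
1/(z(W(0, q(4)), F(8)) + Q(j(7))) = 1/(1 + 31/2) = 1/(33/2) = 2/33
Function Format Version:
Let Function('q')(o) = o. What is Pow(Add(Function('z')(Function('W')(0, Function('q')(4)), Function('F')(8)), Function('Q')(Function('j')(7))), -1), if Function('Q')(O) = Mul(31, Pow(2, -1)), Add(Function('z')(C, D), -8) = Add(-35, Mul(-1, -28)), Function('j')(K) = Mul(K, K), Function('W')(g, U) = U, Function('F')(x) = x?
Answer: Rational(2, 33) ≈ 0.060606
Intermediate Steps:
Function('j')(K) = Pow(K, 2)
Function('z')(C, D) = 1 (Function('z')(C, D) = Add(8, Add(-35, Mul(-1, -28))) = Add(8, Add(-35, 28)) = Add(8, -7) = 1)
Function('Q')(O) = Rational(31, 2) (Function('Q')(O) = Mul(31, Rational(1, 2)) = Rational(31, 2))
Pow(Add(Function('z')(Function('W')(0, Function('q')(4)), Function('F')(8)), Function('Q')(Function('j')(7))), -1) = Pow(Add(1, Rational(31, 2)), -1) = Pow(Rational(33, 2), -1) = Rational(2, 33)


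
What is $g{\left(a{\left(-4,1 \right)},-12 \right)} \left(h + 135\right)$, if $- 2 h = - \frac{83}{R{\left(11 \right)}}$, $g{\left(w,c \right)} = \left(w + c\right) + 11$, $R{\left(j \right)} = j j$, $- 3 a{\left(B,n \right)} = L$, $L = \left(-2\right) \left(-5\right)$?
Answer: $- \frac{425789}{726} \approx -586.49$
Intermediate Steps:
$L = 10$
$a{\left(B,n \right)} = - \frac{10}{3}$ ($a{\left(B,n \right)} = \left(- \frac{1}{3}\right) 10 = - \frac{10}{3}$)
$R{\left(j \right)} = j^{2}$
$g{\left(w,c \right)} = 11 + c + w$ ($g{\left(w,c \right)} = \left(c + w\right) + 11 = 11 + c + w$)
$h = \frac{83}{242}$ ($h = - \frac{\left(-83\right) \frac{1}{11^{2}}}{2} = - \frac{\left(-83\right) \frac{1}{121}}{2} = \left(- \frac{1}{2}\right) \left(- \frac{83}{121}\right) = \frac{83}{242} \approx 0.34298$)
$g{\left(a{\left(-4,1 \right)},-12 \right)} \left(h + 135\right) = \left(11 - 12 - \frac{10}{3}\right) \left(\frac{83}{242} + 135\right) = \left(- \frac{13}{3}\right) \frac{32753}{242} = - \frac{425789}{726}$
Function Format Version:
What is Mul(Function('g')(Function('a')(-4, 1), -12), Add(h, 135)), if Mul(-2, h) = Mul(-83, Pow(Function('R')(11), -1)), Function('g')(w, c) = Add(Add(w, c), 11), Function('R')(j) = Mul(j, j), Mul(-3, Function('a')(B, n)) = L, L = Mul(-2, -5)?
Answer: Rational(-425789, 726) ≈ -586.49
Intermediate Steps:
L = 10
Function('a')(B, n) = Rational(-10, 3) (Function('a')(B, n) = Mul(Rational(-1, 3), 10) = Rational(-10, 3))
Function('R')(j) = Pow(j, 2)
Function('g')(w, c) = Add(11, c, w) (Function('g')(w, c) = Add(Add(c, w), 11) = Add(11, c, w))
h = Rational(83, 242) (h = Mul(Rational(-1, 2), Mul(-83, Pow(Pow(11, 2), -1))) = Mul(Rational(-1, 2), Mul(-83, Pow(121, -1))) = Mul(Rational(-1, 2), Mul(-83, Rational(1, 121))) = Mul(Rational(-1, 2), Rational(-83, 121)) = Rational(83, 242) ≈ 0.34298)
Mul(Function('g')(Function('a')(-4, 1), -12), Add(h, 135)) = Mul(Add(11, -12, Rational(-10, 3)), Add(Rational(83, 242), 135)) = Mul(Rational(-13, 3), Rational(32753, 242)) = Rational(-425789, 726)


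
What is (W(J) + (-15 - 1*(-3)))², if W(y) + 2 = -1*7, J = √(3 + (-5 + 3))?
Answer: 441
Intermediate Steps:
J = 1 (J = √(3 - 2) = √1 = 1)
W(y) = -9 (W(y) = -2 - 1*7 = -2 - 7 = -9)
(W(J) + (-15 - 1*(-3)))² = (-9 + (-15 - 1*(-3)))² = (-9 + (-15 + 3))² = (-9 - 12)² = (-21)² = 441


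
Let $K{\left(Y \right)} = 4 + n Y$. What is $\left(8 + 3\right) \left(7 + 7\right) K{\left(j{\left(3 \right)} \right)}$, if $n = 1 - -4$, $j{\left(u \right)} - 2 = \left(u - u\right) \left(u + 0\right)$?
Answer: $2156$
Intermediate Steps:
$j{\left(u \right)} = 2$ ($j{\left(u \right)} = 2 + \left(u - u\right) \left(u + 0\right) = 2 + 0 u = 2 + 0 = 2$)
$n = 5$ ($n = 1 + 4 = 5$)
$K{\left(Y \right)} = 4 + 5 Y$
$\left(8 + 3\right) \left(7 + 7\right) K{\left(j{\left(3 \right)} \right)} = \left(8 + 3\right) \left(7 + 7\right) \left(4 + 5 \cdot 2\right) = 11 \cdot 14 \left(4 + 10\right) = 154 \cdot 14 = 2156$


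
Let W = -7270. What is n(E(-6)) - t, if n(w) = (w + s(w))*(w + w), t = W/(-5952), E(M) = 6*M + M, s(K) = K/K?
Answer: 10245709/2976 ≈ 3442.8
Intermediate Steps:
s(K) = 1
E(M) = 7*M
t = 3635/2976 (t = -7270/(-5952) = -7270*(-1/5952) = 3635/2976 ≈ 1.2214)
n(w) = 2*w*(1 + w) (n(w) = (w + 1)*(w + w) = (1 + w)*(2*w) = 2*w*(1 + w))
n(E(-6)) - t = 2*(7*(-6))*(1 + 7*(-6)) - 1*3635/2976 = 2*(-42)*(1 - 42) - 3635/2976 = 2*(-42)*(-41) - 3635/2976 = 3444 - 3635/2976 = 10245709/2976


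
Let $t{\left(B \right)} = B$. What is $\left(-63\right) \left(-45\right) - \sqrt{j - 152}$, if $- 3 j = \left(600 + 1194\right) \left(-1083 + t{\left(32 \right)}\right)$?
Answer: $2835 - \sqrt{628346} \approx 2042.3$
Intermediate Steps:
$j = 628498$ ($j = - \frac{\left(600 + 1194\right) \left(-1083 + 32\right)}{3} = - \frac{1794 \left(-1051\right)}{3} = \left(- \frac{1}{3}\right) \left(-1885494\right) = 628498$)
$\left(-63\right) \left(-45\right) - \sqrt{j - 152} = \left(-63\right) \left(-45\right) - \sqrt{628498 - 152} = 2835 - \sqrt{628346}$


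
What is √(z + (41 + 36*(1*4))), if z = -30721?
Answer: 2*I*√7634 ≈ 174.75*I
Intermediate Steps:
√(z + (41 + 36*(1*4))) = √(-30721 + (41 + 36*(1*4))) = √(-30721 + (41 + 36*4)) = √(-30721 + (41 + 144)) = √(-30721 + 185) = √(-30536) = 2*I*√7634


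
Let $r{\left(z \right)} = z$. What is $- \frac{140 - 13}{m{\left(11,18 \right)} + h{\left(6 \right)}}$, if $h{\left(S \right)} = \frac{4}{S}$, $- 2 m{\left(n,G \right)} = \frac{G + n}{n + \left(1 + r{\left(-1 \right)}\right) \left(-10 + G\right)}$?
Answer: $\frac{8382}{43} \approx 194.93$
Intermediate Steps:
$m{\left(n,G \right)} = - \frac{G + n}{2 n}$ ($m{\left(n,G \right)} = - \frac{\left(G + n\right) \frac{1}{n + \left(1 - 1\right) \left(-10 + G\right)}}{2} = - \frac{\left(G + n\right) \frac{1}{n + 0 \left(-10 + G\right)}}{2} = - \frac{\left(G + n\right) \frac{1}{n + 0}}{2} = - \frac{\left(G + n\right) \frac{1}{n}}{2} = - \frac{\frac{1}{n} \left(G + n\right)}{2} = - \frac{G + n}{2 n}$)
$- \frac{140 - 13}{m{\left(11,18 \right)} + h{\left(6 \right)}} = - \frac{140 - 13}{\frac{\left(-1\right) 18 - 11}{2 \cdot 11} + \frac{4}{6}} = - \frac{127}{\frac{1}{2} \cdot \frac{1}{11} \left(-18 - 11\right) + 4 \cdot \frac{1}{6}} = - \frac{127}{\frac{1}{2} \cdot \frac{1}{11} \left(-29\right) + \frac{2}{3}} = - \frac{127}{- \frac{29}{22} + \frac{2}{3}} = - \frac{127}{- \frac{43}{66}} = - \frac{127 \left(-66\right)}{43} = \left(-1\right) \left(- \frac{8382}{43}\right) = \frac{8382}{43}$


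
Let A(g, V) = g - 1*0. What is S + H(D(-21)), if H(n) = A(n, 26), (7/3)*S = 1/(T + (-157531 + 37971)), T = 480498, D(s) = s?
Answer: -53057883/2526566 ≈ -21.000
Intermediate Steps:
S = 3/2526566 (S = 3/(7*(480498 + (-157531 + 37971))) = 3/(7*(480498 - 119560)) = (3/7)/360938 = (3/7)*(1/360938) = 3/2526566 ≈ 1.1874e-6)
A(g, V) = g (A(g, V) = g + 0 = g)
H(n) = n
S + H(D(-21)) = 3/2526566 - 21 = -53057883/2526566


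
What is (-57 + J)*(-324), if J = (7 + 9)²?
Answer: -64476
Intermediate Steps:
J = 256 (J = 16² = 256)
(-57 + J)*(-324) = (-57 + 256)*(-324) = 199*(-324) = -64476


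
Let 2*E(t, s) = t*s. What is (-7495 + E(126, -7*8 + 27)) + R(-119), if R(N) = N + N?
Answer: -9560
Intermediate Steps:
R(N) = 2*N
E(t, s) = s*t/2 (E(t, s) = (t*s)/2 = (s*t)/2 = s*t/2)
(-7495 + E(126, -7*8 + 27)) + R(-119) = (-7495 + (1/2)*(-7*8 + 27)*126) + 2*(-119) = (-7495 + (1/2)*(-56 + 27)*126) - 238 = (-7495 + (1/2)*(-29)*126) - 238 = (-7495 - 1827) - 238 = -9322 - 238 = -9560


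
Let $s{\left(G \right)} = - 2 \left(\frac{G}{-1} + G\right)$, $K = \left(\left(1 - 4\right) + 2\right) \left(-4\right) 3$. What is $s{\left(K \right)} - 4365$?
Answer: $-4365$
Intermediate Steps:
$K = 12$ ($K = \left(-3 + 2\right) \left(-4\right) 3 = \left(-1\right) \left(-4\right) 3 = 4 \cdot 3 = 12$)
$s{\left(G \right)} = 0$ ($s{\left(G \right)} = - 2 \left(G \left(-1\right) + G\right) = - 2 \left(- G + G\right) = \left(-2\right) 0 = 0$)
$s{\left(K \right)} - 4365 = 0 - 4365 = -4365$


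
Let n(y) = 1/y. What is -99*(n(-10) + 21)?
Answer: -20691/10 ≈ -2069.1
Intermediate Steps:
-99*(n(-10) + 21) = -99*(1/(-10) + 21) = -99*(-⅒ + 21) = -99*209/10 = -20691/10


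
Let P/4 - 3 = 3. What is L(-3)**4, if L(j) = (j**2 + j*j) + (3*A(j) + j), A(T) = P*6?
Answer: 39923636481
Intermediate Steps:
P = 24 (P = 12 + 4*3 = 12 + 12 = 24)
A(T) = 144 (A(T) = 24*6 = 144)
L(j) = 432 + j + 2*j**2 (L(j) = (j**2 + j*j) + (3*144 + j) = (j**2 + j**2) + (432 + j) = 2*j**2 + (432 + j) = 432 + j + 2*j**2)
L(-3)**4 = (432 - 3 + 2*(-3)**2)**4 = (432 - 3 + 2*9)**4 = (432 - 3 + 18)**4 = 447**4 = 39923636481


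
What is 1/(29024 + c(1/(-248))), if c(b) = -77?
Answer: 1/28947 ≈ 3.4546e-5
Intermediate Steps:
1/(29024 + c(1/(-248))) = 1/(29024 - 77) = 1/28947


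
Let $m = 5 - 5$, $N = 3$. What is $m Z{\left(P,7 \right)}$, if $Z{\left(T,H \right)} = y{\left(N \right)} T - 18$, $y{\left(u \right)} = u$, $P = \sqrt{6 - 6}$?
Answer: $0$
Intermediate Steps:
$P = 0$ ($P = \sqrt{0} = 0$)
$Z{\left(T,H \right)} = -18 + 3 T$ ($Z{\left(T,H \right)} = 3 T - 18 = -18 + 3 T$)
$m = 0$ ($m = 5 - 5 = 0$)
$m Z{\left(P,7 \right)} = 0 \left(-18 + 3 \cdot 0\right) = 0 \left(-18 + 0\right) = 0 \left(-18\right) = 0$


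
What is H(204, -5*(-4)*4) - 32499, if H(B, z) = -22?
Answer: -32521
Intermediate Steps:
H(204, -5*(-4)*4) - 32499 = -22 - 32499 = -32521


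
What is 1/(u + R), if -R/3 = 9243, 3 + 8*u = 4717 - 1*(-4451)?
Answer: -8/212667 ≈ -3.7618e-5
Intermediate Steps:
u = 9165/8 (u = -3/8 + (4717 - 1*(-4451))/8 = -3/8 + (4717 + 4451)/8 = -3/8 + (⅛)*9168 = -3/8 + 1146 = 9165/8 ≈ 1145.6)
R = -27729 (R = -3*9243 = -27729)
1/(u + R) = 1/(9165/8 - 27729) = 1/(-212667/8) = -8/212667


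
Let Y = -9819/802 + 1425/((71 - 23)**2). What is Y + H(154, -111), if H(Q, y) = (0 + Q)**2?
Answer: 7300189067/307968 ≈ 23704.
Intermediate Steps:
H(Q, y) = Q**2
Y = -3580021/307968 (Y = -9819*1/802 + 1425/(48**2) = -9819/802 + 1425/2304 = -9819/802 + 1425*(1/2304) = -9819/802 + 475/768 = -3580021/307968 ≈ -11.625)
Y + H(154, -111) = -3580021/307968 + 154**2 = -3580021/307968 + 23716 = 7300189067/307968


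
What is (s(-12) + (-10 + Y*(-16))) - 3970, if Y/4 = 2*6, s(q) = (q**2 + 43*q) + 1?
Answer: -5119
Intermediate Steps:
s(q) = 1 + q**2 + 43*q
Y = 48 (Y = 4*(2*6) = 4*12 = 48)
(s(-12) + (-10 + Y*(-16))) - 3970 = ((1 + (-12)**2 + 43*(-12)) + (-10 + 48*(-16))) - 3970 = ((1 + 144 - 516) + (-10 - 768)) - 3970 = (-371 - 778) - 3970 = -1149 - 3970 = -5119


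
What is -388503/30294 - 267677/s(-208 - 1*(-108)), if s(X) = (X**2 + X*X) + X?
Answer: -293337347/11163900 ≈ -26.276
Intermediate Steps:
s(X) = X + 2*X**2 (s(X) = (X**2 + X**2) + X = 2*X**2 + X = X + 2*X**2)
-388503/30294 - 267677/s(-208 - 1*(-108)) = -388503/30294 - 267677*1/((1 + 2*(-208 - 1*(-108)))*(-208 - 1*(-108))) = -388503*1/30294 - 267677*1/((1 + 2*(-208 + 108))*(-208 + 108)) = -14389/1122 - 267677*(-1/(100*(1 + 2*(-100)))) = -14389/1122 - 267677*(-1/(100*(1 - 200))) = -14389/1122 - 267677/((-100*(-199))) = -14389/1122 - 267677/19900 = -293337347/11163900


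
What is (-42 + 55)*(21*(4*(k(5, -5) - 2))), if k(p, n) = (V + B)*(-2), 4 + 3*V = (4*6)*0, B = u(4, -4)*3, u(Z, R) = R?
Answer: 26936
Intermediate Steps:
B = -12 (B = -4*3 = -12)
V = -4/3 (V = -4/3 + ((4*6)*0)/3 = -4/3 + (24*0)/3 = -4/3 + (⅓)*0 = -4/3 + 0 = -4/3 ≈ -1.3333)
k(p, n) = 80/3 (k(p, n) = (-4/3 - 12)*(-2) = -40/3*(-2) = 80/3)
(-42 + 55)*(21*(4*(k(5, -5) - 2))) = (-42 + 55)*(21*(4*(80/3 - 2))) = 13*(21*(4*(74/3))) = 13*(21*(296/3)) = 13*2072 = 26936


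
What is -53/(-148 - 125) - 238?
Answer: -64921/273 ≈ -237.81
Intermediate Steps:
-53/(-148 - 125) - 238 = -53/(-273) - 238 = -1/273*(-53) - 238 = 53/273 - 238 = -64921/273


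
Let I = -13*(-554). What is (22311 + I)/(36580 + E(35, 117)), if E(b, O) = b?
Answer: 29513/36615 ≈ 0.80604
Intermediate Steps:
I = 7202
(22311 + I)/(36580 + E(35, 117)) = (22311 + 7202)/(36580 + 35) = 29513/36615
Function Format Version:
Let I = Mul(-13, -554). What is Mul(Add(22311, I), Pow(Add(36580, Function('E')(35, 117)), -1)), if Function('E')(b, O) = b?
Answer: Rational(29513, 36615) ≈ 0.80604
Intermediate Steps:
I = 7202
Mul(Add(22311, I), Pow(Add(36580, Function('E')(35, 117)), -1)) = Mul(Add(22311, 7202), Pow(Add(36580, 35), -1)) = Mul(29513, Pow(36615, -1)) = Mul(29513, Rational(1, 36615)) = Rational(29513, 36615)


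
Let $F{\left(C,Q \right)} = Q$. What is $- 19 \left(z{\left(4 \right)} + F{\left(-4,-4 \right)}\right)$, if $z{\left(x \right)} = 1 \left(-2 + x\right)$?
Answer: $38$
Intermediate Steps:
$z{\left(x \right)} = -2 + x$
$- 19 \left(z{\left(4 \right)} + F{\left(-4,-4 \right)}\right) = - 19 \left(\left(-2 + 4\right) - 4\right) = - 19 \left(2 - 4\right) = \left(-19\right) \left(-2\right) = 38$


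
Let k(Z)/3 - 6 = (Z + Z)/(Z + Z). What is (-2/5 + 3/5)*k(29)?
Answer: 21/5 ≈ 4.2000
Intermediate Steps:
k(Z) = 21 (k(Z) = 18 + 3*((Z + Z)/(Z + Z)) = 18 + 3*((2*Z)/((2*Z))) = 18 + 3*((2*Z)*(1/(2*Z))) = 18 + 3*1 = 18 + 3 = 21)
(-2/5 + 3/5)*k(29) = (-2/5 + 3/5)*21 = (-2*⅕ + 3*(⅕))*21 = (-⅖ + ⅗)*21 = (⅕)*21 = 21/5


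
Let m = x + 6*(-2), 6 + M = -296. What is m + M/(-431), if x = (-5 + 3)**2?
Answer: -3146/431 ≈ -7.2993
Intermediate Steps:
M = -302 (M = -6 - 296 = -302)
x = 4 (x = (-2)**2 = 4)
m = -8 (m = 4 + 6*(-2) = 4 - 12 = -8)
m + M/(-431) = -8 - 302/(-431) = -8 - 302*(-1/431) = -8 + 302/431 = -3146/431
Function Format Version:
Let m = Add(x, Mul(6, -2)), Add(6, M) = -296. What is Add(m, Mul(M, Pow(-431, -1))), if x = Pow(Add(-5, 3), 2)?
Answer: Rational(-3146, 431) ≈ -7.2993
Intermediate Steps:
M = -302 (M = Add(-6, -296) = -302)
x = 4 (x = Pow(-2, 2) = 4)
m = -8 (m = Add(4, Mul(6, -2)) = Add(4, -12) = -8)
Add(m, Mul(M, Pow(-431, -1))) = Add(-8, Mul(-302, Pow(-431, -1))) = Add(-8, Mul(-302, Rational(-1, 431))) = Add(-8, Rational(302, 431)) = Rational(-3146, 431)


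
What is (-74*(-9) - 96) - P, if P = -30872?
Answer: 31442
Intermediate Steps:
(-74*(-9) - 96) - P = (-74*(-9) - 96) - 1*(-30872) = (666 - 96) + 30872 = 570 + 30872 = 31442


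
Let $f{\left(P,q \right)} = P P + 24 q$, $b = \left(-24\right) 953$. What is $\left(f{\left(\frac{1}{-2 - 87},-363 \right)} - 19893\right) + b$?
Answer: $- \frac{407749316}{7921} \approx -51477.0$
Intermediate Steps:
$b = -22872$
$f{\left(P,q \right)} = P^{2} + 24 q$
$\left(f{\left(\frac{1}{-2 - 87},-363 \right)} - 19893\right) + b = \left(\left(\left(\frac{1}{-2 - 87}\right)^{2} + 24 \left(-363\right)\right) - 19893\right) - 22872 = \left(\left(\left(\frac{1}{-89}\right)^{2} - 8712\right) - 19893\right) - 22872 = \left(\left(\left(- \frac{1}{89}\right)^{2} - 8712\right) - 19893\right) - 22872 = \left(\left(\frac{1}{7921} - 8712\right) - 19893\right) - 22872 = \left(- \frac{69007751}{7921} - 19893\right) - 22872 = - \frac{226580204}{7921} - 22872 = - \frac{407749316}{7921}$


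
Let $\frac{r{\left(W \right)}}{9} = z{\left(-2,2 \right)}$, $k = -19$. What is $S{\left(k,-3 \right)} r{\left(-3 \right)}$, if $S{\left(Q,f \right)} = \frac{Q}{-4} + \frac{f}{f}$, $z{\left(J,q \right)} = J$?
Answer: $- \frac{207}{2} \approx -103.5$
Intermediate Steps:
$r{\left(W \right)} = -18$ ($r{\left(W \right)} = 9 \left(-2\right) = -18$)
$S{\left(Q,f \right)} = 1 - \frac{Q}{4}$ ($S{\left(Q,f \right)} = Q \left(- \frac{1}{4}\right) + 1 = - \frac{Q}{4} + 1 = 1 - \frac{Q}{4}$)
$S{\left(k,-3 \right)} r{\left(-3 \right)} = \left(1 - - \frac{19}{4}\right) \left(-18\right) = \left(1 + \frac{19}{4}\right) \left(-18\right) = \frac{23}{4} \left(-18\right) = - \frac{207}{2}$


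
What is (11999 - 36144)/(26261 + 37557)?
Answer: -24145/63818 ≈ -0.37834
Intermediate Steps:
(11999 - 36144)/(26261 + 37557) = -24145/63818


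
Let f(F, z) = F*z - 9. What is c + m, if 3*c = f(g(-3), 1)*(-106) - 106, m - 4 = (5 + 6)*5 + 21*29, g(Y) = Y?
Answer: 3170/3 ≈ 1056.7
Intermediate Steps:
f(F, z) = -9 + F*z
m = 668 (m = 4 + ((5 + 6)*5 + 21*29) = 4 + (11*5 + 609) = 4 + (55 + 609) = 4 + 664 = 668)
c = 1166/3 (c = ((-9 - 3*1)*(-106) - 106)/3 = ((-9 - 3)*(-106) - 106)/3 = (-12*(-106) - 106)/3 = (1272 - 106)/3 = (1/3)*1166 = 1166/3 ≈ 388.67)
c + m = 1166/3 + 668 = 3170/3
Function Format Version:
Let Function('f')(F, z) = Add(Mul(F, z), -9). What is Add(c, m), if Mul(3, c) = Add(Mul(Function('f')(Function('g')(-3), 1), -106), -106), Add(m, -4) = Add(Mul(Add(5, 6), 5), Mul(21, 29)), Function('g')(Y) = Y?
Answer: Rational(3170, 3) ≈ 1056.7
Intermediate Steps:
Function('f')(F, z) = Add(-9, Mul(F, z))
m = 668 (m = Add(4, Add(Mul(Add(5, 6), 5), Mul(21, 29))) = Add(4, Add(Mul(11, 5), 609)) = Add(4, Add(55, 609)) = Add(4, 664) = 668)
c = Rational(1166, 3) (c = Mul(Rational(1, 3), Add(Mul(Add(-9, Mul(-3, 1)), -106), -106)) = Mul(Rational(1, 3), Add(Mul(Add(-9, -3), -106), -106)) = Mul(Rational(1, 3), Add(Mul(-12, -106), -106)) = Mul(Rational(1, 3), Add(1272, -106)) = Mul(Rational(1, 3), 1166) = Rational(1166, 3) ≈ 388.67)
Add(c, m) = Add(Rational(1166, 3), 668) = Rational(3170, 3)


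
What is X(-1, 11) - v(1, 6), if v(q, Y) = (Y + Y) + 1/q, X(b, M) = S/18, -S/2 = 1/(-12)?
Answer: -1403/108 ≈ -12.991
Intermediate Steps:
S = ⅙ (S = -2/(-12) = -2*(-1/12) = ⅙ ≈ 0.16667)
X(b, M) = 1/108 (X(b, M) = (⅙)/18 = (⅙)*(1/18) = 1/108)
v(q, Y) = 1/q + 2*Y (v(q, Y) = 2*Y + 1/q = 1/q + 2*Y)
X(-1, 11) - v(1, 6) = 1/108 - (1/1 + 2*6) = 1/108 - (1 + 12) = 1/108 - 1*13 = 1/108 - 13 = -1403/108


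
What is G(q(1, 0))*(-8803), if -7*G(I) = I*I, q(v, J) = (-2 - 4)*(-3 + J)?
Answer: 2852172/7 ≈ 4.0745e+5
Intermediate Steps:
q(v, J) = 18 - 6*J (q(v, J) = -6*(-3 + J) = 18 - 6*J)
G(I) = -I²/7 (G(I) = -I*I/7 = -I²/7)
G(q(1, 0))*(-8803) = -(18 - 6*0)²/7*(-8803) = -(18 + 0)²/7*(-8803) = -⅐*18²*(-8803) = -⅐*324*(-8803) = -324/7*(-8803) = 2852172/7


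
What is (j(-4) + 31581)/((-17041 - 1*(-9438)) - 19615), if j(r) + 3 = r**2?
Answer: -15797/13609 ≈ -1.1608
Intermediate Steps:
j(r) = -3 + r**2
(j(-4) + 31581)/((-17041 - 1*(-9438)) - 19615) = ((-3 + (-4)**2) + 31581)/((-17041 - 1*(-9438)) - 19615) = ((-3 + 16) + 31581)/((-17041 + 9438) - 19615) = (13 + 31581)/(-7603 - 19615) = 31594/(-27218) = 31594*(-1/27218) = -15797/13609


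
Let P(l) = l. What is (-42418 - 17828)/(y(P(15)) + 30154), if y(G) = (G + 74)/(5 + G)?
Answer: -1204920/603169 ≈ -1.9976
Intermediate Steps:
y(G) = (74 + G)/(5 + G)
(-42418 - 17828)/(y(P(15)) + 30154) = (-42418 - 17828)/((74 + 15)/(5 + 15) + 30154) = -60246/(89/20 + 30154) = -60246/603169/20 = -60246*20/603169 = -1204920/603169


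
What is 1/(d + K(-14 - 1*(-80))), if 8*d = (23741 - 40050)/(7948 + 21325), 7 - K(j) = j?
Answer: -234184/13833165 ≈ -0.016929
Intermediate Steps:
K(j) = 7 - j
d = -16309/234184 (d = ((23741 - 40050)/(7948 + 21325))/8 = (-16309/29273)/8 = (-16309*1/29273)/8 = (⅛)*(-16309/29273) = -16309/234184 ≈ -0.069642)
1/(d + K(-14 - 1*(-80))) = 1/(-16309/234184 + (7 - (-14 - 1*(-80)))) = 1/(-16309/234184 + (7 - (-14 + 80))) = 1/(-16309/234184 + (7 - 1*66)) = 1/(-16309/234184 + (7 - 66)) = 1/(-16309/234184 - 59) = 1/(-13833165/234184) = -234184/13833165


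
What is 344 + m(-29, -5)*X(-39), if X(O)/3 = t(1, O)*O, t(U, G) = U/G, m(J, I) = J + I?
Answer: 242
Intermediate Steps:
m(J, I) = I + J
X(O) = 3 (X(O) = 3*((1/O)*O) = 3*(O/O) = 3*1 = 3)
344 + m(-29, -5)*X(-39) = 344 + (-5 - 29)*3 = 344 - 34*3 = 344 - 102 = 242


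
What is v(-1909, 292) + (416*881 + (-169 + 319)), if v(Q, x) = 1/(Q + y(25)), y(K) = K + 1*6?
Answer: 688561187/1878 ≈ 3.6665e+5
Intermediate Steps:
y(K) = 6 + K (y(K) = K + 6 = 6 + K)
v(Q, x) = 1/(31 + Q) (v(Q, x) = 1/(Q + (6 + 25)) = 1/(Q + 31) = 1/(31 + Q))
v(-1909, 292) + (416*881 + (-169 + 319)) = 1/(31 - 1909) + (416*881 + (-169 + 319)) = 1/(-1878) + (366496 + 150) = -1/1878 + 366646 = 688561187/1878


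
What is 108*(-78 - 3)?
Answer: -8748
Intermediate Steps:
108*(-78 - 3) = 108*(-81) = -8748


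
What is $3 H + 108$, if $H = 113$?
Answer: $447$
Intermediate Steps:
$3 H + 108 = 3 \cdot 113 + 108 = 339 + 108 = 447$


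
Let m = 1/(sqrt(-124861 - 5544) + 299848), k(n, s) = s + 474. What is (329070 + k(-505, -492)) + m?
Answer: 29584720970343316/89908953509 - I*sqrt(130405)/89908953509 ≈ 3.2905e+5 - 4.0165e-9*I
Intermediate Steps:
k(n, s) = 474 + s
m = 1/(299848 + I*sqrt(130405)) (m = 1/(sqrt(-130405) + 299848) = 1/(I*sqrt(130405) + 299848) = 1/(299848 + I*sqrt(130405)) ≈ 3.335e-6 - 4.017e-9*I)
(329070 + k(-505, -492)) + m = (329070 + (474 - 492)) + (299848/89908953509 - I*sqrt(130405)/89908953509) = (329070 - 18) + (299848/89908953509 - I*sqrt(130405)/89908953509) = 329052 + (299848/89908953509 - I*sqrt(130405)/89908953509) = 29584720970343316/89908953509 - I*sqrt(130405)/89908953509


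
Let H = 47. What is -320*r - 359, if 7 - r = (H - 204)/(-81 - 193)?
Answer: -330943/137 ≈ -2415.6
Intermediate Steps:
r = 1761/274 (r = 7 - (47 - 204)/(-81 - 193) = 7 - (-157)/(-274) = 7 - (-157)*(-1)/274 = 7 - 1*157/274 = 7 - 157/274 = 1761/274 ≈ 6.4270)
-320*r - 359 = -320*1761/274 - 359 = -281760/137 - 359 = -330943/137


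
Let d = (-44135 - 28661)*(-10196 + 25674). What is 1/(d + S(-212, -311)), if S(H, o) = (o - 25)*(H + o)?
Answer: -1/1126560760 ≈ -8.8766e-10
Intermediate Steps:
S(H, o) = (-25 + o)*(H + o)
d = -1126736488 (d = -72796*15478 = -1126736488)
1/(d + S(-212, -311)) = 1/(-1126736488 + ((-311)**2 - 25*(-212) - 25*(-311) - 212*(-311))) = 1/(-1126736488 + (96721 + 5300 + 7775 + 65932)) = 1/(-1126736488 + 175728) = 1/(-1126560760) = -1/1126560760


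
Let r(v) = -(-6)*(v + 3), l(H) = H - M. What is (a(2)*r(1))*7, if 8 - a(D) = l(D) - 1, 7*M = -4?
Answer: 1080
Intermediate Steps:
M = -4/7 (M = (1/7)*(-4) = -4/7 ≈ -0.57143)
l(H) = 4/7 + H (l(H) = H - 1*(-4/7) = H + 4/7 = 4/7 + H)
r(v) = 18 + 6*v (r(v) = -(-6)*(3 + v) = -2*(-9 - 3*v) = 18 + 6*v)
a(D) = 59/7 - D (a(D) = 8 - ((4/7 + D) - 1) = 8 - (-3/7 + D) = 8 + (3/7 - D) = 59/7 - D)
(a(2)*r(1))*7 = ((59/7 - 1*2)*(18 + 6*1))*7 = ((59/7 - 2)*(18 + 6))*7 = ((45/7)*24)*7 = (1080/7)*7 = 1080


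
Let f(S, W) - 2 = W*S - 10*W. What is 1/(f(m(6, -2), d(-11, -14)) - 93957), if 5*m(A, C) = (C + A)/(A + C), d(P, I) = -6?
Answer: -5/469481 ≈ -1.0650e-5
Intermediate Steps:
m(A, C) = ⅕ (m(A, C) = ((C + A)/(A + C))/5 = ((A + C)/(A + C))/5 = (⅕)*1 = ⅕)
f(S, W) = 2 - 10*W + S*W (f(S, W) = 2 + (W*S - 10*W) = 2 + (S*W - 10*W) = 2 + (-10*W + S*W) = 2 - 10*W + S*W)
1/(f(m(6, -2), d(-11, -14)) - 93957) = 1/((2 - 10*(-6) + (⅕)*(-6)) - 93957) = 1/((2 + 60 - 6/5) - 93957) = 1/(304/5 - 93957) = 1/(-469481/5) = -5/469481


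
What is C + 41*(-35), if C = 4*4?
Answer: -1419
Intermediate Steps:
C = 16
C + 41*(-35) = 16 + 41*(-35) = 16 - 1435 = -1419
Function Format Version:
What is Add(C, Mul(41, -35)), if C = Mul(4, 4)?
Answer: -1419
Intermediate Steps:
C = 16
Add(C, Mul(41, -35)) = Add(16, Mul(41, -35)) = Add(16, -1435) = -1419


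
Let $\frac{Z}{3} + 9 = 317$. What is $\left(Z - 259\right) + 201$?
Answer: $866$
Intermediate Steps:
$Z = 924$ ($Z = -27 + 3 \cdot 317 = -27 + 951 = 924$)
$\left(Z - 259\right) + 201 = \left(924 - 259\right) + 201 = 665 + 201 = 866$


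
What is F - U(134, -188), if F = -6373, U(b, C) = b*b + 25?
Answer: -24354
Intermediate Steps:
U(b, C) = 25 + b² (U(b, C) = b² + 25 = 25 + b²)
F - U(134, -188) = -6373 - (25 + 134²) = -6373 - (25 + 17956) = -6373 - 1*17981 = -6373 - 17981 = -24354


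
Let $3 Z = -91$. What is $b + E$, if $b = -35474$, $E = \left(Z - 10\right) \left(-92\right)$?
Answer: $- \frac{95290}{3} \approx -31763.0$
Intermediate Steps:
$Z = - \frac{91}{3}$ ($Z = \frac{1}{3} \left(-91\right) = - \frac{91}{3} \approx -30.333$)
$E = \frac{11132}{3}$ ($E = \left(- \frac{91}{3} - 10\right) \left(-92\right) = \left(- \frac{121}{3}\right) \left(-92\right) = \frac{11132}{3} \approx 3710.7$)
$b + E = -35474 + \frac{11132}{3} = - \frac{95290}{3}$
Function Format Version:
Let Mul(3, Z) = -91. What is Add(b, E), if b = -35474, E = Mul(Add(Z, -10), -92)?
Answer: Rational(-95290, 3) ≈ -31763.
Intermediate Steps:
Z = Rational(-91, 3) (Z = Mul(Rational(1, 3), -91) = Rational(-91, 3) ≈ -30.333)
E = Rational(11132, 3) (E = Mul(Add(Rational(-91, 3), -10), -92) = Mul(Rational(-121, 3), -92) = Rational(11132, 3) ≈ 3710.7)
Add(b, E) = Add(-35474, Rational(11132, 3)) = Rational(-95290, 3)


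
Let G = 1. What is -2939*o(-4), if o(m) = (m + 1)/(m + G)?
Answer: -2939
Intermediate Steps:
o(m) = 1 (o(m) = (m + 1)/(m + 1) = (1 + m)/(1 + m) = 1)
-2939*o(-4) = -2939*1 = -2939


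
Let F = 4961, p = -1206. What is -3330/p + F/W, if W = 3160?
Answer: 916987/211720 ≈ 4.3311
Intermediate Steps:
-3330/p + F/W = -3330/(-1206) + 4961/3160 = -3330*(-1/1206) + 4961*(1/3160) = 185/67 + 4961/3160 = 916987/211720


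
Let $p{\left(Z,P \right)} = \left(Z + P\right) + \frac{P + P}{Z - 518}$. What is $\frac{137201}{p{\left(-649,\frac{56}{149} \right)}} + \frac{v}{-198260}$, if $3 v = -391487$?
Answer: $- \frac{14145465966090991}{67082159403060} \approx -210.87$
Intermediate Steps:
$v = - \frac{391487}{3}$ ($v = \frac{1}{3} \left(-391487\right) = - \frac{391487}{3} \approx -1.305 \cdot 10^{5}$)
$p{\left(Z,P \right)} = P + Z + \frac{2 P}{-518 + Z}$ ($p{\left(Z,P \right)} = \left(P + Z\right) + \frac{2 P}{-518 + Z} = P + Z + \frac{2 P}{-518 + Z}$)
$\frac{137201}{p{\left(-649,\frac{56}{149} \right)}} + \frac{v}{-198260} = \frac{137201}{\frac{1}{-518 - 649} \left(\left(-649\right)^{2} - -336182 - 516 \cdot \frac{56}{149} + \frac{56}{149} \left(-649\right)\right)} - \frac{391487}{3 \left(-198260\right)} = \frac{137201}{\frac{1}{-1167} \left(421201 + 336182 - 516 \cdot 56 \cdot \frac{1}{149} + 56 \cdot \frac{1}{149} \left(-649\right)\right)} - - \frac{391487}{594780} = \frac{137201}{\left(- \frac{1}{1167}\right) \left(421201 + 336182 - \frac{28896}{149} + \frac{56}{149} \left(-649\right)\right)} + \frac{391487}{594780} = \frac{137201}{\left(- \frac{1}{1167}\right) \left(421201 + 336182 - \frac{28896}{149} - \frac{36344}{149}\right)} + \frac{391487}{594780} = \frac{137201}{\left(- \frac{1}{1167}\right) \frac{112784827}{149}} + \frac{391487}{594780} = \frac{137201}{- \frac{112784827}{173883}} + \frac{391487}{594780} = 137201 \left(- \frac{173883}{112784827}\right) + \frac{391487}{594780} = - \frac{23856921483}{112784827} + \frac{391487}{594780} = - \frac{14145465966090991}{67082159403060}$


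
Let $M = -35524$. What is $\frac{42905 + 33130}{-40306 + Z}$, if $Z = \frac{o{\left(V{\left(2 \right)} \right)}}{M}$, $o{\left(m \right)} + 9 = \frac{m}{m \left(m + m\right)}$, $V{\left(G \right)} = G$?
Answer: $- \frac{10804269360}{5727321341} \approx -1.8864$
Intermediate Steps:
$o{\left(m \right)} = -9 + \frac{1}{2 m}$ ($o{\left(m \right)} = -9 + \frac{m}{m \left(m + m\right)} = -9 + \frac{m}{m 2 m} = -9 + \frac{m}{2 m^{2}} = -9 + m \frac{1}{2 m^{2}} = -9 + \frac{1}{2 m}$)
$Z = \frac{35}{142096}$ ($Z = \frac{-9 + \frac{1}{2 \cdot 2}}{-35524} = \left(-9 + \frac{1}{2} \cdot \frac{1}{2}\right) \left(- \frac{1}{35524}\right) = \left(-9 + \frac{1}{4}\right) \left(- \frac{1}{35524}\right) = \left(- \frac{35}{4}\right) \left(- \frac{1}{35524}\right) = \frac{35}{142096} \approx 0.00024631$)
$\frac{42905 + 33130}{-40306 + Z} = \frac{42905 + 33130}{-40306 + \frac{35}{142096}} = \frac{76035}{- \frac{5727321341}{142096}} = 76035 \left(- \frac{142096}{5727321341}\right) = - \frac{10804269360}{5727321341}$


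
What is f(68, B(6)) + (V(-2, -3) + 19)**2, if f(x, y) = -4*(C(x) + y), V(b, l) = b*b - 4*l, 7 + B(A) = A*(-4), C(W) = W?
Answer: 1077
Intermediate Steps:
B(A) = -7 - 4*A (B(A) = -7 + A*(-4) = -7 - 4*A)
V(b, l) = b**2 - 4*l
f(x, y) = -4*x - 4*y (f(x, y) = -4*(x + y) = -4*x - 4*y)
f(68, B(6)) + (V(-2, -3) + 19)**2 = (-4*68 - 4*(-7 - 4*6)) + (((-2)**2 - 4*(-3)) + 19)**2 = (-272 - 4*(-7 - 24)) + ((4 + 12) + 19)**2 = (-272 - 4*(-31)) + (16 + 19)**2 = (-272 + 124) + 35**2 = -148 + 1225 = 1077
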